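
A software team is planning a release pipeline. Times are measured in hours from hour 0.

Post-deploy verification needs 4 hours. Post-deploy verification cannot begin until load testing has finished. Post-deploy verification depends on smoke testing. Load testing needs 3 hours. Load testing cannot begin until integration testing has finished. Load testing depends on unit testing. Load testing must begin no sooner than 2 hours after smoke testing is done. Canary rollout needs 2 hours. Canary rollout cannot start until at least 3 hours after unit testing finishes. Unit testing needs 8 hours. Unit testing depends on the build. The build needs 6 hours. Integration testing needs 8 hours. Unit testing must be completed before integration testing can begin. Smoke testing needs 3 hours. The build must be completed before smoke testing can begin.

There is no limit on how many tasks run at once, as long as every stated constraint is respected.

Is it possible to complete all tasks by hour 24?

The build can start immediately at hour 0; it finishes at hour 6.
After the build (finishes hour 6), smoke testing can start at hour 6 and finishes at hour 9.
Unit testing waits on the build (finishes hour 6), so it starts at hour 6 and finishes at 6 + 8 = hour 14.
Canary rollout cannot begin until unit testing (finishes hour 14, plus 3-hour gap → hour 17). It runs from hour 17 to 17 + 2 = hour 19.
Integration testing waits on unit testing (finishes hour 14), so it starts at hour 14 and finishes at 14 + 8 = hour 22.
Load testing cannot start until integration testing (finishes hour 22); unit testing (finishes hour 14); smoke testing (finishes hour 9, plus 2-hour gap → hour 11). The controlling bound is hour 22, so load testing finishes at 22 + 3 = hour 25.
Post-deploy verification cannot start until load testing (finishes hour 25); smoke testing (finishes hour 9). The controlling bound is hour 25, so post-deploy verification finishes at 25 + 4 = hour 29.
The earliest everything can be done is hour 29, which is after the deadline of 24, so it is not possible.

No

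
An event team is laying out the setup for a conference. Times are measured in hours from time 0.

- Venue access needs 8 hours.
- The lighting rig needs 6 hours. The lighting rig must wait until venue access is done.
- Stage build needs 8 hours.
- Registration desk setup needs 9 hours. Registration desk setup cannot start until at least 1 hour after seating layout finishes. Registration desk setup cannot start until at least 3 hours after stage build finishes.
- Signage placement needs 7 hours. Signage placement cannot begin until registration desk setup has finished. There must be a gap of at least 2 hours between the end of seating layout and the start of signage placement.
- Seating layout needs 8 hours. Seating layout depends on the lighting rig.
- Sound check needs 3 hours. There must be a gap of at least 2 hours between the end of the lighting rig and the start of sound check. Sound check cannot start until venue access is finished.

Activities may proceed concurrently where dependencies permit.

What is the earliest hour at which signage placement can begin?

32

Nothing blocks stage build, so it runs from hour 0 to hour 8.
Nothing blocks venue access, so it runs from hour 0 to hour 8.
The lighting rig cannot begin until venue access (finishes hour 8). It runs from hour 8 to 8 + 6 = hour 14.
Seating layout waits on the lighting rig (finishes hour 14), so it starts at hour 14 and finishes at 14 + 8 = hour 22.
Registration desk setup needs all of seating layout (finishes hour 22, plus 1-hour gap → hour 23); stage build (finishes hour 8, plus 3-hour gap → hour 11). That puts its earliest start at hour 23; it finishes at 23 + 9 = hour 32.
Signage placement waits on registration desk setup (finishes hour 32); seating layout (finishes hour 22, plus 2-hour gap → hour 24). The latest of these is hour 32, which is the earliest signage placement can start.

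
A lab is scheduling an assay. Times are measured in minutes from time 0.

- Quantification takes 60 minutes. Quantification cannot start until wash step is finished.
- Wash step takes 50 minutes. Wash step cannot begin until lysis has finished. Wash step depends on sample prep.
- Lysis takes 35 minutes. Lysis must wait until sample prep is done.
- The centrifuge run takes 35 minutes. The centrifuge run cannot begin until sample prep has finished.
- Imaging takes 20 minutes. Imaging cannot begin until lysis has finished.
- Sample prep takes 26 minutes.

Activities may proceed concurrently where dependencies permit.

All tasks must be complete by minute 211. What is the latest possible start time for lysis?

66

To finish by minute 211, quantification (duration 60) must start no later than minute 151.
Wash step must finish before quantification (must start by minute 151). With a 50-minute duration, wash step must start by 151 − 50 = minute 101.
Imaging has no dependents, so it just needs to finish by minute 211. Starting by 211 − 20 = minute 191 achieves that.
Lysis must finish in time for wash step (must start by minute 101); imaging (must start by minute 191). The tightest is minute 101, so lysis must start by 101 − 35 = minute 66.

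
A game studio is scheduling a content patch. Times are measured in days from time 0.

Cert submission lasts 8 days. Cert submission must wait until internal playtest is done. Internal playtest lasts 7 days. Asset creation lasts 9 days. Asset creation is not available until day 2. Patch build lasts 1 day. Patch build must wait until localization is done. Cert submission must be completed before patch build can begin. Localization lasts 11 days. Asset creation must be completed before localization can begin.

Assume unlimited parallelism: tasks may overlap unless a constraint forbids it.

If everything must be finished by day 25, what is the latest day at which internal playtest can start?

Patch build has no dependents, so it just needs to finish by day 25. Starting by 25 − 1 = day 24 achieves that.
Since patch build (must start by day 24) depends on it, cert submission must finish by day 24. Backing off its 8-day duration gives a latest start of day 16.
Internal playtest feeds into cert submission (must start by day 16); so internal playtest must finish by day 16 and therefore start by day 9.

9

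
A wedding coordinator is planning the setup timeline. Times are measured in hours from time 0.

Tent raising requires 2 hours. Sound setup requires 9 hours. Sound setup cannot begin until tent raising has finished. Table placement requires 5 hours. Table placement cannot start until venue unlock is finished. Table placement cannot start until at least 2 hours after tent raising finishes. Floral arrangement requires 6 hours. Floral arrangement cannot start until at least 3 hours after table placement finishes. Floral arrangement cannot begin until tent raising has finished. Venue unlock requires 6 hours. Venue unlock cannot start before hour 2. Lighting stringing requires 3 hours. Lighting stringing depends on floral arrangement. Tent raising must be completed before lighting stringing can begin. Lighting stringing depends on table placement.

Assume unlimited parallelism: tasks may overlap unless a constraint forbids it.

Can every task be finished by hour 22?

No

Nothing blocks tent raising, so it runs from hour 0 to hour 2.
Sound setup cannot begin until tent raising (finishes hour 2). It runs from hour 2 to 2 + 9 = hour 11.
After its own release at hour 2, venue unlock can start at hour 2 and finishes at hour 8.
Table placement has to wait for venue unlock (finishes hour 8); tent raising (finishes hour 2, plus 2-hour gap → hour 4). The latest of these is hour 8, so table placement runs hour 8 to 8 + 5 = hour 13.
Floral arrangement cannot start until table placement (finishes hour 13, plus 3-hour gap → hour 16); tent raising (finishes hour 2). The controlling bound is hour 16, so floral arrangement finishes at 16 + 6 = hour 22.
Lighting stringing needs all of floral arrangement (finishes hour 22); tent raising (finishes hour 2); table placement (finishes hour 13). That puts its earliest start at hour 22; it finishes at 22 + 3 = hour 25.
The earliest everything can be done is hour 25, which is after the deadline of 22, so it is not possible.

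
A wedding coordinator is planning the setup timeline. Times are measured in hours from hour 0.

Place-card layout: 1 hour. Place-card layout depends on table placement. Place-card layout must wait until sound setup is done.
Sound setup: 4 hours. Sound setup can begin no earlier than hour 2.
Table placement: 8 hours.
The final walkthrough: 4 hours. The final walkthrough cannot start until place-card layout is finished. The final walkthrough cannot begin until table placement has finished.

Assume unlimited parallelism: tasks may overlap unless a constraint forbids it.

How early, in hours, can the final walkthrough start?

Sound setup cannot begin until its own release at hour 2. It runs from hour 2 to 2 + 4 = hour 6.
Table placement has no prerequisites, so it starts at hour 0 and finishes at hour 8.
Place-card layout needs all of table placement (finishes hour 8); sound setup (finishes hour 6). That puts its earliest start at hour 8; it finishes at 8 + 1 = hour 9.
The final walkthrough waits on place-card layout (finishes hour 9); table placement (finishes hour 8). The latest of these is hour 9, which is the earliest the final walkthrough can start.

9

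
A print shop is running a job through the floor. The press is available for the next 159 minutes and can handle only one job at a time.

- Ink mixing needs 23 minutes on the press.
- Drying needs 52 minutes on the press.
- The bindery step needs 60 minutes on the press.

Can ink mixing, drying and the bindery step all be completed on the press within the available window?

Yes

Running back to back, the jobs need 23 + 52 + 60 = 135 minutes on the press.
Since 135 ≤ 159, they fit within the window.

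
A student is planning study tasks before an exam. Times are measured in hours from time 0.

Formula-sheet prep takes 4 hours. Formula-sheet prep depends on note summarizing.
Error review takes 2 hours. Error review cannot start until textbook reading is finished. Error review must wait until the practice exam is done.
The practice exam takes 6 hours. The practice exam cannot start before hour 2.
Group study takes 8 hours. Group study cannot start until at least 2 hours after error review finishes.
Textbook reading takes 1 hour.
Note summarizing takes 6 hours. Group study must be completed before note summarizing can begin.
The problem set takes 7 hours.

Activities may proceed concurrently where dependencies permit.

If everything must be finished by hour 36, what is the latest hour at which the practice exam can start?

Nothing follows formula-sheet prep; the deadline of hour 36 is its only limit. It must start by 36 − 4 = hour 32.
Note summarizing has to be done before formula-sheet prep (must start by hour 32). That means finishing by hour 32, i.e. starting by 32 − 6 = hour 26.
Group study feeds into note summarizing (must start by hour 26); so group study must finish by hour 26 and therefore start by hour 18.
Error review must finish before group study (must start by hour 18, minus 2-hour gap → hour 16). With a 2-hour duration, error review must start by 16 − 2 = hour 14.
Since error review (must start by hour 14) depends on it, the practice exam must finish by hour 14. Backing off its 6-hour duration gives a latest start of hour 8.

8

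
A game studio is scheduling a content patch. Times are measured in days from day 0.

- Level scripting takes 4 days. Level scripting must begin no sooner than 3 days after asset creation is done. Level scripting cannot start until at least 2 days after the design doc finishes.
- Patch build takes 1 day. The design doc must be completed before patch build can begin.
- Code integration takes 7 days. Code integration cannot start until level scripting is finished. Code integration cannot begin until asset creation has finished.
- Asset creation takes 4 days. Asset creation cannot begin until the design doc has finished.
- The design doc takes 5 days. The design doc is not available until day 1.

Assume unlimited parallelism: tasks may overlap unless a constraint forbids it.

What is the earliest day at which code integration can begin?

The design doc waits on its own release at day 1, so it starts at day 1 and finishes at 1 + 5 = day 6.
Asset creation waits on the design doc (finishes day 6), so it starts at day 6 and finishes at 6 + 4 = day 10.
Level scripting has to wait for asset creation (finishes day 10, plus 3-day gap → day 13); the design doc (finishes day 6, plus 2-day gap → day 8). The latest of these is day 13, so level scripting runs day 13 to 13 + 4 = day 17.
Code integration waits on level scripting (finishes day 17); asset creation (finishes day 10). The latest of these is day 17, which is the earliest code integration can start.

17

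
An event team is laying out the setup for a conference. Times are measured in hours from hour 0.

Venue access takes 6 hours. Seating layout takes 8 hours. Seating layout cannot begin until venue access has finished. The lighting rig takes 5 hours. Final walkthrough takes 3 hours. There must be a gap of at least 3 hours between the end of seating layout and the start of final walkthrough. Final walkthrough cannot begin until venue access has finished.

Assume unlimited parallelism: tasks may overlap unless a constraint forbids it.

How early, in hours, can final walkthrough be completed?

Venue access has no prerequisites, so it starts at hour 0 and finishes at hour 6.
After venue access (finishes hour 6), seating layout can start at hour 6 and finishes at hour 14.
Final walkthrough needs all of seating layout (finishes hour 14, plus 3-hour gap → hour 17); venue access (finishes hour 6). That puts its earliest start at hour 17; it finishes at 17 + 3 = hour 20.

20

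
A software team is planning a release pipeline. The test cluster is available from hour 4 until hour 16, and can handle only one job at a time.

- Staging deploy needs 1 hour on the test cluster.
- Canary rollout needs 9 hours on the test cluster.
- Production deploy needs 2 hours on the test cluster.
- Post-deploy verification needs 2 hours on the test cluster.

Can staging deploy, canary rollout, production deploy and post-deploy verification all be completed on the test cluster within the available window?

The test cluster window is 16 − 4 = 12 hours.
Running back to back, the jobs need 1 + 9 + 2 + 2 = 14 hours on the test cluster.
Since 14 > 12, they cannot all fit.

No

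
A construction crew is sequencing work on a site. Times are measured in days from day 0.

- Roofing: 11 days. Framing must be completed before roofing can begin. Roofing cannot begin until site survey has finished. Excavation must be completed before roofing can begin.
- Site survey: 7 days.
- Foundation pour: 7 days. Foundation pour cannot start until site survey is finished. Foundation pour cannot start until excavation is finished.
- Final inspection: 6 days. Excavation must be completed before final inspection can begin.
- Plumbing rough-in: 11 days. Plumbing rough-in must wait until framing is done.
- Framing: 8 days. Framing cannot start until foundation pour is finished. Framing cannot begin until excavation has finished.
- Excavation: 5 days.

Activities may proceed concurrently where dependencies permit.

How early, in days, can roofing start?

Excavation has no prerequisites, so it starts at day 0 and finishes at day 5.
Site survey can start immediately at day 0; it finishes at day 7.
Foundation pour needs all of site survey (finishes day 7); excavation (finishes day 5). That puts its earliest start at day 7; it finishes at 7 + 7 = day 14.
Framing has to wait for foundation pour (finishes day 14); excavation (finishes day 5). The latest of these is day 14, so framing runs day 14 to 14 + 8 = day 22.
Roofing waits on framing (finishes day 22); site survey (finishes day 7); excavation (finishes day 5). The latest of these is day 22, which is the earliest roofing can start.

22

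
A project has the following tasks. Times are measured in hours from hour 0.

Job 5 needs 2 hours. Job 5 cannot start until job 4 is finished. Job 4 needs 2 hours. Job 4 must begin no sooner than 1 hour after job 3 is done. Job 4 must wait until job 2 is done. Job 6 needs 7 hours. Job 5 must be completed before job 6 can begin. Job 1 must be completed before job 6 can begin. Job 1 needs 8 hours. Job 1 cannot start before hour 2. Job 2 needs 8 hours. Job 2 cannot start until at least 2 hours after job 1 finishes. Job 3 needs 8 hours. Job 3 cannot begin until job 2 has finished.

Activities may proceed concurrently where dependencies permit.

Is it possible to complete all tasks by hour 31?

No

Job 1 waits on its own release at hour 2, so it starts at hour 2 and finishes at 2 + 8 = hour 10.
After job 1 (finishes hour 10, plus 2-hour gap → hour 12), job 2 can start at hour 12 and finishes at hour 20.
Job 3 cannot begin until job 2 (finishes hour 20). It runs from hour 20 to 20 + 8 = hour 28.
Job 4 needs all of job 3 (finishes hour 28, plus 1-hour gap → hour 29); job 2 (finishes hour 20). That puts its earliest start at hour 29; it finishes at 29 + 2 = hour 31.
Job 5 cannot begin until job 4 (finishes hour 31). It runs from hour 31 to 31 + 2 = hour 33.
Job 6 has to wait for job 5 (finishes hour 33); job 1 (finishes hour 10). The latest of these is hour 33, so job 6 runs hour 33 to 33 + 7 = hour 40.
The earliest everything can be done is hour 40, which is after the deadline of 31, so it is not possible.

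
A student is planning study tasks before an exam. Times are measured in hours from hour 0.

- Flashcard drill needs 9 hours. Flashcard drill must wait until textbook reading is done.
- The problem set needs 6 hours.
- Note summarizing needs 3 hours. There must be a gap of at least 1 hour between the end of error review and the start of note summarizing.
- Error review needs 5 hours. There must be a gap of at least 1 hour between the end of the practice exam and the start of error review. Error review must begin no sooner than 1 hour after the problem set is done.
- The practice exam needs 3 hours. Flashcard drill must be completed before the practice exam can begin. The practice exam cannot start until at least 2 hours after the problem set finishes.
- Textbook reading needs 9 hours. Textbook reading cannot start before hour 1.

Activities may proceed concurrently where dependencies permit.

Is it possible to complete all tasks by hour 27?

No

The problem set can start immediately at hour 0; it finishes at hour 6.
Textbook reading waits on its own release at hour 1, so it starts at hour 1 and finishes at 1 + 9 = hour 10.
After textbook reading (finishes hour 10), flashcard drill can start at hour 10 and finishes at hour 19.
The practice exam needs all of flashcard drill (finishes hour 19); the problem set (finishes hour 6, plus 2-hour gap → hour 8). That puts its earliest start at hour 19; it finishes at 19 + 3 = hour 22.
Error review has to wait for the practice exam (finishes hour 22, plus 1-hour gap → hour 23); the problem set (finishes hour 6, plus 1-hour gap → hour 7). The latest of these is hour 23, so error review runs hour 23 to 23 + 5 = hour 28.
After error review (finishes hour 28, plus 1-hour gap → hour 29), note summarizing can start at hour 29 and finishes at hour 32.
The earliest everything can be done is hour 32, which is after the deadline of 27, so it is not possible.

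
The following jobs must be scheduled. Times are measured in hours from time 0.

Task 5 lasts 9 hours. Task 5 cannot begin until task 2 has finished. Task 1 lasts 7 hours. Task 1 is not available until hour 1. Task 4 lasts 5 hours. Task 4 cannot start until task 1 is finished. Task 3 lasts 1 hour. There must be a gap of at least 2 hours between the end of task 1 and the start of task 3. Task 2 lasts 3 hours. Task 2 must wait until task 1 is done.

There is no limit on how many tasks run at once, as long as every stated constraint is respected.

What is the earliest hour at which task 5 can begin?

11

Task 1 cannot begin until its own release at hour 1. It runs from hour 1 to 1 + 7 = hour 8.
Task 2 waits on task 1 (finishes hour 8), so it starts at hour 8 and finishes at 8 + 3 = hour 11.
Task 5 waits on task 2 (finishes hour 11), so the earliest it can start is hour 11.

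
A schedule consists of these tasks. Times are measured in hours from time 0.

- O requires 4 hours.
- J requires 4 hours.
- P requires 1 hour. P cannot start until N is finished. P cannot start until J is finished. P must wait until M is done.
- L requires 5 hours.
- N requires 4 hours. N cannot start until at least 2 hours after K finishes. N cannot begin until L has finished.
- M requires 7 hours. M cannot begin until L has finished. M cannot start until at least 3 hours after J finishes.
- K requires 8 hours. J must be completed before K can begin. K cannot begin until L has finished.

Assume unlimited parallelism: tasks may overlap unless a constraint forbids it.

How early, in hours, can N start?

L has no prerequisites, so it starts at hour 0 and finishes at hour 5.
Nothing blocks J, so it runs from hour 0 to hour 4.
K has to wait for J (finishes hour 4); L (finishes hour 5). The latest of these is hour 5, so K runs hour 5 to 5 + 8 = hour 13.
N waits on K (finishes hour 13, plus 2-hour gap → hour 15); L (finishes hour 5). The latest of these is hour 15, which is the earliest N can start.

15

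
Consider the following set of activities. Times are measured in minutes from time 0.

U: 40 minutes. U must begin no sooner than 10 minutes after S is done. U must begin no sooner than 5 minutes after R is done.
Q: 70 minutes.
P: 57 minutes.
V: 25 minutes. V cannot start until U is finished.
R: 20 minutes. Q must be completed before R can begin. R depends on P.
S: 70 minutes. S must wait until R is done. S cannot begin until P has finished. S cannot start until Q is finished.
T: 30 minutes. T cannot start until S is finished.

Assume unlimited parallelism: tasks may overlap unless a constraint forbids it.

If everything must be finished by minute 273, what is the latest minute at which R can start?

108

To finish by minute 273, T (duration 30) must start no later than minute 243.
V must finish by minute 273; it takes 25 minutes, so it must start by 273 − 25 = minute 248.
Since V (must start by minute 248) depends on it, U must finish by minute 248. Backing off its 40-minute duration gives a latest start of minute 208.
S must finish in time for T (must start by minute 243); U (must start by minute 208, minus 10-minute gap → minute 198). The tightest is minute 198, so S must start by 198 − 70 = minute 128.
R has several dependents: S (must start by minute 128); U (must start by minute 208, minus 5-minute gap → minute 203). The earliest of those limits is minute 128, so R must start by 128 − 20 = minute 108.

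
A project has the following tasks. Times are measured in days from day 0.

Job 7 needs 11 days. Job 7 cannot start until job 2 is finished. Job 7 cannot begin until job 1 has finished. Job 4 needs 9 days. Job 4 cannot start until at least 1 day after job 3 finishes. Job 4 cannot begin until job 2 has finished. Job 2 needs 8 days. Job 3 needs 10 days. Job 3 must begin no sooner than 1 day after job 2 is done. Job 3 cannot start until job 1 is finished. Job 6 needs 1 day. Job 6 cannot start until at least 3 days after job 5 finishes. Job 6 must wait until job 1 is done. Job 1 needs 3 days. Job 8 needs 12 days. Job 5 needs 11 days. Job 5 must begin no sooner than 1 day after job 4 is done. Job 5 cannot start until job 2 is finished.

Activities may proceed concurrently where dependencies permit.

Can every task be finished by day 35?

Job 8 has no prerequisites, so it starts at day 0 and finishes at day 12.
Job 2 can start immediately at day 0; it finishes at day 8.
Nothing blocks job 1, so it runs from day 0 to day 3.
Job 7 needs all of job 2 (finishes day 8); job 1 (finishes day 3). That puts its earliest start at day 8; it finishes at 8 + 11 = day 19.
Job 3 cannot start until job 2 (finishes day 8, plus 1-day gap → day 9); job 1 (finishes day 3). The controlling bound is day 9, so job 3 finishes at 9 + 10 = day 19.
Job 4 has to wait for job 3 (finishes day 19, plus 1-day gap → day 20); job 2 (finishes day 8). The latest of these is day 20, so job 4 runs day 20 to 20 + 9 = day 29.
Job 5 cannot start until job 4 (finishes day 29, plus 1-day gap → day 30); job 2 (finishes day 8). The controlling bound is day 30, so job 5 finishes at 30 + 11 = day 41.
For job 6: job 5 (finishes day 41, plus 3-day gap → day 44); job 1 (finishes day 3). Taking the maximum gives a start of day 44, and it finishes at 44 + 1 = day 45.
The earliest everything can be done is day 45, which is after the deadline of 35, so it is not possible.

No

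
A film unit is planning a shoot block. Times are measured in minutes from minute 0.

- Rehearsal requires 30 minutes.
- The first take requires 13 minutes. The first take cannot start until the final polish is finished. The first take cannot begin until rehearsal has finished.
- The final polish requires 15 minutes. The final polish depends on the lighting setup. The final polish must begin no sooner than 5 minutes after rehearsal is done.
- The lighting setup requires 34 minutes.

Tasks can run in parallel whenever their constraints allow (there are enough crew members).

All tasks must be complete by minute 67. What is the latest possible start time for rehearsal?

4

Nothing follows the first take; the deadline of minute 67 is its only limit. It must start by 67 − 13 = minute 54.
Since the first take (must start by minute 54) depends on it, the final polish must finish by minute 54. Backing off its 15-minute duration gives a latest start of minute 39.
For rehearsal: the final polish (must start by minute 39, minus 5-minute gap → minute 34); the first take (must start by minute 54). The most restrictive is minute 34; with a 30-minute duration, rehearsal must start by minute 4.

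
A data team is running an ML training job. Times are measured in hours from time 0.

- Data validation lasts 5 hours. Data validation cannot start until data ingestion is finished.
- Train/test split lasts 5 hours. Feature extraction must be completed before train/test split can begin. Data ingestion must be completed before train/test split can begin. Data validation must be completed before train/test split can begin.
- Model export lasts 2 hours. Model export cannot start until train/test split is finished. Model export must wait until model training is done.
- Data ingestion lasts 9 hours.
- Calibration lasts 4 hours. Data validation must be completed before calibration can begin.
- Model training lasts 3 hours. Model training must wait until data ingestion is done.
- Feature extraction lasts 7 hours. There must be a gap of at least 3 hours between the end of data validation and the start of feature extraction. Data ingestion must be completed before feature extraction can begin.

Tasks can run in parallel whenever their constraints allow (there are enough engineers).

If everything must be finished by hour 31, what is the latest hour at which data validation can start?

9

To finish by hour 31, model export (duration 2) must start no later than hour 29.
Train/test split must finish before model export (must start by hour 29). With a 5-hour duration, train/test split must start by 29 − 5 = hour 24.
Feature extraction has to be done before train/test split (must start by hour 24). That means finishing by hour 24, i.e. starting by 24 − 7 = hour 17.
Calibration has no dependents, so it just needs to finish by hour 31. Starting by 31 − 4 = hour 27 achieves that.
Data validation feeds feature extraction (must start by hour 17, minus 3-hour gap → hour 14); train/test split (must start by hour 24); calibration (must start by hour 27). Taking the minimum, data validation must finish by hour 14 and start by 14 − 5 = hour 9.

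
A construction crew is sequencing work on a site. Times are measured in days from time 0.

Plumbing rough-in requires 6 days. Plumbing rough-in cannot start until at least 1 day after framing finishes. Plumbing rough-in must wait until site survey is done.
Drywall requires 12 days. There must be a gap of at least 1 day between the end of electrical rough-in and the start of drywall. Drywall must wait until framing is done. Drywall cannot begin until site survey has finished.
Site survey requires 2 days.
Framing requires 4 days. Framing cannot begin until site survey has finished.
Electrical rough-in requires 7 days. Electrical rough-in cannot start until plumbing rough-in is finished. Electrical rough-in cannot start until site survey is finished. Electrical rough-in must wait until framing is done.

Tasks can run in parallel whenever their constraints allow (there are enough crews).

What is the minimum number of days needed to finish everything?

Site survey can start immediately at day 0; it finishes at day 2.
Framing cannot begin until site survey (finishes day 2). It runs from day 2 to 2 + 4 = day 6.
Plumbing rough-in needs all of framing (finishes day 6, plus 1-day gap → day 7); site survey (finishes day 2). That puts its earliest start at day 7; it finishes at 7 + 6 = day 13.
For electrical rough-in: plumbing rough-in (finishes day 13); site survey (finishes day 2); framing (finishes day 6). Taking the maximum gives a start of day 13, and it finishes at 13 + 7 = day 20.
For drywall: electrical rough-in (finishes day 20, plus 1-day gap → day 21); framing (finishes day 6); site survey (finishes day 2). Taking the maximum gives a start of day 21, and it finishes at 21 + 12 = day 33.
All tasks are finished once the last one completes. Finish times: Site survey at 2, Framing at 6, Plumbing rough-in at 13, Electrical rough-in at 20, Drywall at 33. The latest is day 33.

33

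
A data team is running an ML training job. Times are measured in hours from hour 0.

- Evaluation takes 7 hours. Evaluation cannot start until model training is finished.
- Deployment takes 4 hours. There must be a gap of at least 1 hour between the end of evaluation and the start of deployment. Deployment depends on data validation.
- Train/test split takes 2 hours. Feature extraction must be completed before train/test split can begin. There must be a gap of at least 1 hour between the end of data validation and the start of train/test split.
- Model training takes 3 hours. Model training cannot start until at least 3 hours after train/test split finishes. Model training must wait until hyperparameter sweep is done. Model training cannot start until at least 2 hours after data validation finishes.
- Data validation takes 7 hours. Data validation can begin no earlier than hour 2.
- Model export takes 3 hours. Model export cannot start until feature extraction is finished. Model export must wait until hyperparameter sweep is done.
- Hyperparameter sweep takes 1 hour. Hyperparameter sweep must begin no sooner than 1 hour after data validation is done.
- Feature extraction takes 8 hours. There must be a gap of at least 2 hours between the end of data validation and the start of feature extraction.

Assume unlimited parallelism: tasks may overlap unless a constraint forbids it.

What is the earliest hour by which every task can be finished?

39

After its own release at hour 2, data validation can start at hour 2 and finishes at hour 9.
Hyperparameter sweep waits on data validation (finishes hour 9, plus 1-hour gap → hour 10), so it starts at hour 10 and finishes at 10 + 1 = hour 11.
Feature extraction cannot begin until data validation (finishes hour 9, plus 2-hour gap → hour 11). It runs from hour 11 to 11 + 8 = hour 19.
For model export: feature extraction (finishes hour 19); hyperparameter sweep (finishes hour 11). Taking the maximum gives a start of hour 19, and it finishes at 19 + 3 = hour 22.
Train/test split needs all of feature extraction (finishes hour 19); data validation (finishes hour 9, plus 1-hour gap → hour 10). That puts its earliest start at hour 19; it finishes at 19 + 2 = hour 21.
Model training has to wait for train/test split (finishes hour 21, plus 3-hour gap → hour 24); hyperparameter sweep (finishes hour 11); data validation (finishes hour 9, plus 2-hour gap → hour 11). The latest of these is hour 24, so model training runs hour 24 to 24 + 3 = hour 27.
Evaluation cannot begin until model training (finishes hour 27). It runs from hour 27 to 27 + 7 = hour 34.
Deployment needs all of evaluation (finishes hour 34, plus 1-hour gap → hour 35); data validation (finishes hour 9). That puts its earliest start at hour 35; it finishes at 35 + 4 = hour 39.
All tasks are finished once the last one completes. Finish times: Data validation at 9, Feature extraction at 19, Train/test split at 21, Hyperparameter sweep at 11, Model training at 27, Evaluation at 34, Model export at 22, Deployment at 39. The latest is hour 39.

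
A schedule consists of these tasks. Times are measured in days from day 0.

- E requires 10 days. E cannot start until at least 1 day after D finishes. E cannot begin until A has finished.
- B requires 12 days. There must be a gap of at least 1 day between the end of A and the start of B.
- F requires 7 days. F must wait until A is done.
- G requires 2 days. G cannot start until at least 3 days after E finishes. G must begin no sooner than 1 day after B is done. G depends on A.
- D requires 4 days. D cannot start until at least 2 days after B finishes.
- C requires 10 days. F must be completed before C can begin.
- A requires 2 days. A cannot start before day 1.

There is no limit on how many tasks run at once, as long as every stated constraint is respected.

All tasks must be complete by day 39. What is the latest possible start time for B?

G must finish by day 39; it takes 2 days, so it must start by 39 − 2 = day 37.
E has to be done before G (must start by day 37, minus 3-day gap → day 34). That means finishing by day 34, i.e. starting by 34 − 10 = day 24.
D has to be done before E (must start by day 24, minus 1-day gap → day 23). That means finishing by day 23, i.e. starting by 23 − 4 = day 19.
B must finish in time for D (must start by day 19, minus 2-day gap → day 17); G (must start by day 37, minus 1-day gap → day 36). The tightest is day 17, so B must start by 17 − 12 = day 5.

5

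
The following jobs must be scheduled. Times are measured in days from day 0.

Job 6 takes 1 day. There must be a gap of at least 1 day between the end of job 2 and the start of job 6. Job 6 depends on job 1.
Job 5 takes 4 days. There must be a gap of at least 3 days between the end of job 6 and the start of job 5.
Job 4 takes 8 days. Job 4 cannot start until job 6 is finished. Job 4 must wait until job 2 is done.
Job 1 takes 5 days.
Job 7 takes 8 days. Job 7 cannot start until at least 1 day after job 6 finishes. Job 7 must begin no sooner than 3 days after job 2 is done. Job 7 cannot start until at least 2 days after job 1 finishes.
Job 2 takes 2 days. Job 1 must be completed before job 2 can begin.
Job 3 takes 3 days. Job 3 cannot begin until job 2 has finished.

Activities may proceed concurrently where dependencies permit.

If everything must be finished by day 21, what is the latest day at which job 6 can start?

11

Job 4 has no dependents, so it just needs to finish by day 21. Starting by 21 − 8 = day 13 achieves that.
Nothing follows job 5; the deadline of day 21 is its only limit. It must start by 21 − 4 = day 17.
Job 7 must finish by day 21; it takes 8 days, so it must start by 21 − 8 = day 13.
Job 6 must finish in time for job 4 (must start by day 13); job 5 (must start by day 17, minus 3-day gap → day 14); job 7 (must start by day 13, minus 1-day gap → day 12). The tightest is day 12, so job 6 must start by 12 − 1 = day 11.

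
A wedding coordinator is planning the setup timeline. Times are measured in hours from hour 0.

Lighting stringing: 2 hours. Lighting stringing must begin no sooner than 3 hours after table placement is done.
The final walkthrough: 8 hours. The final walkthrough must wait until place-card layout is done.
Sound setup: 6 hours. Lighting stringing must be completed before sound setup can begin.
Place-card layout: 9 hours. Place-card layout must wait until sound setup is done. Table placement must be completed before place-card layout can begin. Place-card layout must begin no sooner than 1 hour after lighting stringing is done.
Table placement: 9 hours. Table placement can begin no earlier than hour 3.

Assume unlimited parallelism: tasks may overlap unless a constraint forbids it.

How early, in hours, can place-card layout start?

After its own release at hour 3, table placement can start at hour 3 and finishes at hour 12.
Lighting stringing waits on table placement (finishes hour 12, plus 3-hour gap → hour 15), so it starts at hour 15 and finishes at 15 + 2 = hour 17.
Sound setup waits on lighting stringing (finishes hour 17), so it starts at hour 17 and finishes at 17 + 6 = hour 23.
Place-card layout waits on sound setup (finishes hour 23); table placement (finishes hour 12); lighting stringing (finishes hour 17, plus 1-hour gap → hour 18). The latest of these is hour 23, which is the earliest place-card layout can start.

23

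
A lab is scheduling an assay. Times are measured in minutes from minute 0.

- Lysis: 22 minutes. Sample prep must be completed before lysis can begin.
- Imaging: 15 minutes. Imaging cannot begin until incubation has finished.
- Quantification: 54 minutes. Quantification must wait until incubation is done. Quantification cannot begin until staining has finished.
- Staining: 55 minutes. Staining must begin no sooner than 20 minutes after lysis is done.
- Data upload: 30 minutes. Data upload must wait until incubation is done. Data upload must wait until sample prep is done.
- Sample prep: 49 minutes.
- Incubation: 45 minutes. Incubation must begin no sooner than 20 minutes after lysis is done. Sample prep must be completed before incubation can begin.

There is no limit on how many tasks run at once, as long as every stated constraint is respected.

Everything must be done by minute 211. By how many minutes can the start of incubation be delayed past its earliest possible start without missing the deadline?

21

Nothing blocks sample prep, so it runs from minute 0 to minute 49.
Lysis waits on sample prep (finishes minute 49), so it starts at minute 49 and finishes at 49 + 22 = minute 71.
Incubation has to wait for lysis (finishes minute 71, plus 20-minute gap → minute 91); sample prep (finishes minute 49). The latest of these is minute 91, so incubation runs minute 91 to 91 + 45 = minute 136.

Working backward from the deadline:
To finish by minute 211, imaging (duration 15) must start no later than minute 196.
Quantification must finish by minute 211; it takes 54 minutes, so it must start by 211 − 54 = minute 157.
Nothing follows data upload; the deadline of minute 211 is its only limit. It must start by 211 − 30 = minute 181.
For incubation: imaging (must start by minute 196); quantification (must start by minute 157); data upload (must start by minute 181). The most restrictive is minute 157; with a 45-minute duration, incubation must start by minute 112.
So incubation can start as early as minute 91 and as late as minute 112, giving 112 − 91 = 21 minutes of slack.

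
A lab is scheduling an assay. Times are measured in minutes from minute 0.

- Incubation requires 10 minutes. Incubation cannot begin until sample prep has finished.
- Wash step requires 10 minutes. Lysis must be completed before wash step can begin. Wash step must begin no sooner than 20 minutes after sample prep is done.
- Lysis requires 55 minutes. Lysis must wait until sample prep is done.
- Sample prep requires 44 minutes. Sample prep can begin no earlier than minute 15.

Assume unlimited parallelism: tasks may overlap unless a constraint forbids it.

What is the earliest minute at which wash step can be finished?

124

Sample prep waits on its own release at minute 15, so it starts at minute 15 and finishes at 15 + 44 = minute 59.
After sample prep (finishes minute 59), lysis can start at minute 59 and finishes at minute 114.
Wash step cannot start until lysis (finishes minute 114); sample prep (finishes minute 59, plus 20-minute gap → minute 79). The controlling bound is minute 114, so wash step finishes at 114 + 10 = minute 124.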